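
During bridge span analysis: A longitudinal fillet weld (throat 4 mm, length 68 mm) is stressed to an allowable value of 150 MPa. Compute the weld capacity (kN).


Strength = throat * length * allowable stress
= 4 * 68 * 150 N
= 40800 N
= 40.8 kN

40.8 kN


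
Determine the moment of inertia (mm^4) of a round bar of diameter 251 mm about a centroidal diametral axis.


r = d / 2 = 251 / 2 = 125.5 mm
I = pi * r^4 / 4 = pi * 125.5^4 / 4
= 194834016.97 mm^4

194834016.97 mm^4


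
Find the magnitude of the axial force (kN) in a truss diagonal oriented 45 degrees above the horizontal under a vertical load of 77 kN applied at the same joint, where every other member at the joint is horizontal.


At the joint, only the diagonal has a vertical component, so vertical equilibrium gives:
F * sin(45) = 77
F = 77 / sin(45)
= 77 / 0.707107
= 108.89 kN

108.89 kN


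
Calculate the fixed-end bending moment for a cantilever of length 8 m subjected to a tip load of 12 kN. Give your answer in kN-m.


For a cantilever with a point load at the free end:
M_max = P * L = 12 * 8 = 96 kN-m

96 kN-m


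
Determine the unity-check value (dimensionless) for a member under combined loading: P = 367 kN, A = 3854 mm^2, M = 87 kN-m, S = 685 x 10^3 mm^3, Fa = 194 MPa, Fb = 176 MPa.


f_a = P / A = 367000.0 / 3854 = 95.2257 MPa
f_b = M / S = 87000000.0 / 685000.0 = 127.0073 MPa
Ratio = f_a / Fa + f_b / Fb
= 95.2257 / 194 + 127.0073 / 176
= 1.2125 (dimensionless)

1.2125 (dimensionless)


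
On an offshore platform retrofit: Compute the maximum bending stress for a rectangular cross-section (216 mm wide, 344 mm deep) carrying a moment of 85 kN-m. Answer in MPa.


I = b * h^3 / 12 = 216 * 344^3 / 12 = 732736512.0 mm^4
y = h / 2 = 344 / 2 = 172.0 mm
M = 85 kN-m = 85000000.0 N-mm
sigma = M * y / I = 85000000.0 * 172.0 / 732736512.0
= 19.95 MPa

19.95 MPa


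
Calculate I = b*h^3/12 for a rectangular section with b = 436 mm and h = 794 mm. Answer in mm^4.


I = b * h^3 / 12
= 436 * 794^3 / 12
= 436 * 500566184 / 12
= 18187238018.67 mm^4

18187238018.67 mm^4


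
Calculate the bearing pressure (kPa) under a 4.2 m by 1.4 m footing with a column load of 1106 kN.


A = 4.2 * 1.4 = 5.88 m^2
q = P / A = 1106 / 5.88
= 188.0952 kPa

188.0952 kPa


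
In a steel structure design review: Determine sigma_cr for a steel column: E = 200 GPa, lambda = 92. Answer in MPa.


sigma_cr = pi^2 * E / lambda^2
= 9.8696 * 200000.0 / 92^2
= 9.8696 * 200000.0 / 8464
= 233.2137 MPa

233.2137 MPa


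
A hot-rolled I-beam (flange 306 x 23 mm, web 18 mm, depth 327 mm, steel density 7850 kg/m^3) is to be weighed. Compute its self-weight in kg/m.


A_flanges = 2 * 306 * 23 = 14076 mm^2
A_web = (327 - 2 * 23) * 18 = 5058 mm^2
A_total = 14076 + 5058 = 19134 mm^2 = 0.019134 m^2
Weight = rho * A = 7850 * 0.019134 = 150.2019 kg/m

150.2019 kg/m


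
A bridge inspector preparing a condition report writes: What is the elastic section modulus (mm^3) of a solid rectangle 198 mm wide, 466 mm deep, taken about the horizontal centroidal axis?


S = b * h^2 / 6
= 198 * 466^2 / 6
= 198 * 217156 / 6
= 7166148.0 mm^3

7166148.0 mm^3


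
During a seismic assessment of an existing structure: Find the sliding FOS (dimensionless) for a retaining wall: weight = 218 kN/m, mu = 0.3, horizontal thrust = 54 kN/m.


Resisting force = mu * W = 0.3 * 218 = 65.4 kN/m
FOS = Resisting / Driving = 65.4 / 54
= 1.2111 (dimensionless)

1.2111 (dimensionless)


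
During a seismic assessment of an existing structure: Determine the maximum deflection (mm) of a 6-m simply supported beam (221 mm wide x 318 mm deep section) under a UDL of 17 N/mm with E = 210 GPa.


I = 221 * 318^3 / 12 = 592232706.0 mm^4
L = 6000.0 mm, w = 17 N/mm, E = 210000.0 MPa
delta = 5 * w * L^4 / (384 * E * I)
= 5 * 17 * 6000.0^4 / (384 * 210000.0 * 592232706.0)
= 2.3066 mm

2.3066 mm


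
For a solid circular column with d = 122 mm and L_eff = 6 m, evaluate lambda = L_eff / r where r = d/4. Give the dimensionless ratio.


Radius of gyration r = d / 4 = 122 / 4 = 30.5 mm
L_eff = 6000.0 mm
Slenderness ratio = L / r = 6000.0 / 30.5 = 196.72 (dimensionless)

196.72 (dimensionless)


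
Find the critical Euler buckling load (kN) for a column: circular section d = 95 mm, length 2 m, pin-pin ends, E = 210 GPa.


I = pi * d^4 / 64 = 3998198.21 mm^4
L = 2000.0 mm
P_cr = pi^2 * E * I / L^2
= 9.8696 * 210000.0 * 3998198.21 / 2000.0^2
= 2071683.32 N = 2071.6833 kN

2071.6833 kN


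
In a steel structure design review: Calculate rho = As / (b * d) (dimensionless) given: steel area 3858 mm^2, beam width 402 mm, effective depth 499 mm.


rho = As / (b * d)
= 3858 / (402 * 499)
= 3858 / 200598
= 0.019232 (dimensionless)

0.019232 (dimensionless)


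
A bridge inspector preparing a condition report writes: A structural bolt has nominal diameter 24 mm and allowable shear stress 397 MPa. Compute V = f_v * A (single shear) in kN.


A = pi * d^2 / 4 = pi * 24^2 / 4 = 452.3893 mm^2
V = f_v * A / 1000 = 397 * 452.3893 / 1000
= 179.5986 kN

179.5986 kN


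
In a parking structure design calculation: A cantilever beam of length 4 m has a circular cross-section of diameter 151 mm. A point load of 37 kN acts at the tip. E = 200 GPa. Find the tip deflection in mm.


I = pi * d^4 / 64 = pi * 151^4 / 64 = 25519824.76 mm^4
L = 4000.0 mm, P = 37000.0 N, E = 200000.0 MPa
delta = P * L^3 / (3 * E * I)
= 37000.0 * 4000.0^3 / (3 * 200000.0 * 25519824.76)
= 154.651 mm

154.651 mm


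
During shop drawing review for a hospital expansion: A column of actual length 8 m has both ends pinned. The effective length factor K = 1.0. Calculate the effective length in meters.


L_eff = K * L
= 1.0 * 8
= 8.0 m

8.0 m


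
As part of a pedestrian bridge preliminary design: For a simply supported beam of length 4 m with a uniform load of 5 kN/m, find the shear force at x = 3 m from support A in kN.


R_A = w * L / 2 = 5 * 4 / 2 = 10.0 kN
V(x) = R_A - w * x = 10.0 - 5 * 3
= -5.0 kN

-5.0 kN


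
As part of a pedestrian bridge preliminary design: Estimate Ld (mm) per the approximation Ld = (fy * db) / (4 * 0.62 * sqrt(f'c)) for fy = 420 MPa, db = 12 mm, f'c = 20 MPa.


Ld = (fy * db) / (4 * 0.62 * sqrt(f'c))
= (420 * 12) / (4 * 0.62 * sqrt(20))
= 5040 / 11.0909
= 454.43 mm

454.43 mm


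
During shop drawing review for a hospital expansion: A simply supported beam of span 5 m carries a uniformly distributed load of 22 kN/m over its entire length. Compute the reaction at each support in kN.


Total load = w * L = 22 * 5 = 110 kN
By symmetry, each reaction R = total / 2 = 110 / 2 = 55.0 kN

55.0 kN


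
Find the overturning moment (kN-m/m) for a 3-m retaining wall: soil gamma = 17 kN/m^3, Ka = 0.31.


Pa = 0.5 * Ka * gamma * H^2
= 0.5 * 0.31 * 17 * 3^2
= 23.715 kN/m
Arm = H / 3 = 3 / 3 = 1.0 m
Mo = Pa * arm = Pa * H / 3 = 23.715 * 3 / 3 = 23.715 kN-m/m

23.715 kN-m/m


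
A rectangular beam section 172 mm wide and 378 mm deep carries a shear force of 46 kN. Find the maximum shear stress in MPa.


A = b * h = 172 * 378 = 65016 mm^2
V = 46 kN = 46000.0 N
tau_max = 1.5 * V / A = 1.5 * 46000.0 / 65016
= 1.0613 MPa

1.0613 MPa


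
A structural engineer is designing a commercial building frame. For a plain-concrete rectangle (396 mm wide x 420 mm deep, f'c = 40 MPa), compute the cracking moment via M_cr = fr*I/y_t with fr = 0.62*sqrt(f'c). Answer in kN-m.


fr = 0.62 * sqrt(40) = 0.62 * 6.3246 = 3.9212 MPa
I = 396 * 420^3 / 12 = 2444904000.0 mm^4
y_t = 210.0 mm
M_cr = fr * I / y_t = 3.9212 * 2444904000.0 / 210.0 N-mm
= 45.6525 kN-m

45.6525 kN-m


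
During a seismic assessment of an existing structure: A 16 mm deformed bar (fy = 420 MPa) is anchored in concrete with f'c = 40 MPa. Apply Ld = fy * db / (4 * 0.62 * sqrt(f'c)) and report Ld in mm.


Ld = (fy * db) / (4 * 0.62 * sqrt(f'c))
= (420 * 16) / (4 * 0.62 * sqrt(40))
= 6720 / 15.6849
= 428.44 mm

428.44 mm


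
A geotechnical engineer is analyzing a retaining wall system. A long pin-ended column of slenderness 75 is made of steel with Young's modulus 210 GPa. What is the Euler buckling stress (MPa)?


sigma_cr = pi^2 * E / lambda^2
= 9.8696 * 210000.0 / 75^2
= 9.8696 * 210000.0 / 5625
= 368.4652 MPa

368.4652 MPa


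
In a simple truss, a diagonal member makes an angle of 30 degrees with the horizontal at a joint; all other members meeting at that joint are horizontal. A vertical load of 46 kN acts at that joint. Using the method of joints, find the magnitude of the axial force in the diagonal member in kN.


At the joint, only the diagonal has a vertical component, so vertical equilibrium gives:
F * sin(30) = 46
F = 46 / sin(30)
= 46 / 0.5
= 92.0 kN

92.0 kN


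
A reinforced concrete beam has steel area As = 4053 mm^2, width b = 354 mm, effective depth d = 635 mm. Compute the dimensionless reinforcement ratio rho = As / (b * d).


rho = As / (b * d)
= 4053 / (354 * 635)
= 4053 / 224790
= 0.01803 (dimensionless)

0.01803 (dimensionless)


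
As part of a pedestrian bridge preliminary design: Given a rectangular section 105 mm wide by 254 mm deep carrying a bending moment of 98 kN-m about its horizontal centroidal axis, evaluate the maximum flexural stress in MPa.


I = b * h^3 / 12 = 105 * 254^3 / 12 = 143386810.0 mm^4
y = h / 2 = 254 / 2 = 127.0 mm
M = 98 kN-m = 98000000.0 N-mm
sigma = M * y / I = 98000000.0 * 127.0 / 143386810.0
= 86.8 MPa

86.8 MPa


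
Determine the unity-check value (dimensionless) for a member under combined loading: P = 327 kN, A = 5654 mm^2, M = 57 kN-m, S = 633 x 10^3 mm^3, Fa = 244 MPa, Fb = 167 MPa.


f_a = P / A = 327000.0 / 5654 = 57.8352 MPa
f_b = M / S = 57000000.0 / 633000.0 = 90.0474 MPa
Ratio = f_a / Fa + f_b / Fb
= 57.8352 / 244 + 90.0474 / 167
= 0.7762 (dimensionless)

0.7762 (dimensionless)


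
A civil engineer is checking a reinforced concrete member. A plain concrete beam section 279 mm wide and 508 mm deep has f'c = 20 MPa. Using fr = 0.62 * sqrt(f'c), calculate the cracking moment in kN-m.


fr = 0.62 * sqrt(20) = 0.62 * 4.4721 = 2.7727 MPa
I = 279 * 508^3 / 12 = 3047993904.0 mm^4
y_t = 254.0 mm
M_cr = fr * I / y_t = 2.7727 * 3047993904.0 / 254.0 N-mm
= 33.2726 kN-m

33.2726 kN-m


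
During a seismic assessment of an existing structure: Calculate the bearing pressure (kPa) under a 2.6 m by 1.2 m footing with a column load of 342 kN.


A = 2.6 * 1.2 = 3.12 m^2
q = P / A = 342 / 3.12
= 109.6154 kPa

109.6154 kPa


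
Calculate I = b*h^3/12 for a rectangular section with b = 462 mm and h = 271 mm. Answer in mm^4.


I = b * h^3 / 12
= 462 * 271^3 / 12
= 462 * 19902511 / 12
= 766246673.5 mm^4

766246673.5 mm^4


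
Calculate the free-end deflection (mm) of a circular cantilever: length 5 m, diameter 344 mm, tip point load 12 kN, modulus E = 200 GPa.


I = pi * d^4 / 64 = pi * 344^4 / 64 = 687390726.76 mm^4
L = 5000.0 mm, P = 12000.0 N, E = 200000.0 MPa
delta = P * L^3 / (3 * E * I)
= 12000.0 * 5000.0^3 / (3 * 200000.0 * 687390726.76)
= 3.6369 mm

3.6369 mm


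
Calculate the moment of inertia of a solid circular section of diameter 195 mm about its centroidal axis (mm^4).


r = d / 2 = 195 / 2 = 97.5 mm
I = pi * r^4 / 4 = pi * 97.5^4 / 4
= 70975480.96 mm^4

70975480.96 mm^4


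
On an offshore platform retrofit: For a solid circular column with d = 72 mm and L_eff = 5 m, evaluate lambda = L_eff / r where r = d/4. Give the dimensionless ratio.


Radius of gyration r = d / 4 = 72 / 4 = 18.0 mm
L_eff = 5000.0 mm
Slenderness ratio = L / r = 5000.0 / 18.0 = 277.78 (dimensionless)

277.78 (dimensionless)


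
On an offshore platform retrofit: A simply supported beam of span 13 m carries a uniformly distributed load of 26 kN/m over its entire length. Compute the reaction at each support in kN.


Total load = w * L = 26 * 13 = 338 kN
By symmetry, each reaction R = total / 2 = 338 / 2 = 169.0 kN

169.0 kN


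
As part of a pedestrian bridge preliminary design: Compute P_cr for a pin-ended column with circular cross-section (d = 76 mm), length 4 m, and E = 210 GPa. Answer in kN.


I = pi * d^4 / 64 = 1637661.98 mm^4
L = 4000.0 mm
P_cr = pi^2 * E * I / L^2
= 9.8696 * 210000.0 * 1637661.98 / 4000.0^2
= 212140.37 N = 212.1404 kN

212.1404 kN


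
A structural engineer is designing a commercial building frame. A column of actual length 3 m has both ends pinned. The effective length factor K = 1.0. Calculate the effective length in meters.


L_eff = K * L
= 1.0 * 3
= 3.0 m

3.0 m


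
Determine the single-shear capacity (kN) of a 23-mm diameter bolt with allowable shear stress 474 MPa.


A = pi * d^2 / 4 = pi * 23^2 / 4 = 415.4756 mm^2
V = f_v * A / 1000 = 474 * 415.4756 / 1000
= 196.9354 kN

196.9354 kN


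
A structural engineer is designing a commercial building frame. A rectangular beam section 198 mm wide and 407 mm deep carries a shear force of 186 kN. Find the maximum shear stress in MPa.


A = b * h = 198 * 407 = 80586 mm^2
V = 186 kN = 186000.0 N
tau_max = 1.5 * V / A = 1.5 * 186000.0 / 80586
= 3.4621 MPa

3.4621 MPa


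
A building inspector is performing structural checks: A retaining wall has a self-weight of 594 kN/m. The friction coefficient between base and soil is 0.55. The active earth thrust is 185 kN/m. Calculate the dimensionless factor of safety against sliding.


Resisting force = mu * W = 0.55 * 594 = 326.7 kN/m
FOS = Resisting / Driving = 326.7 / 185
= 1.7659 (dimensionless)

1.7659 (dimensionless)


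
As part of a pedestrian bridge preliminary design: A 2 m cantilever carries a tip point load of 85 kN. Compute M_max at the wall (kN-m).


For a cantilever with a point load at the free end:
M_max = P * L = 85 * 2 = 170 kN-m

170 kN-m


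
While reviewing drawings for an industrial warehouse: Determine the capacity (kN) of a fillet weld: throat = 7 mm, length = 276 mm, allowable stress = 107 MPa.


Strength = throat * length * allowable stress
= 7 * 276 * 107 N
= 206724 N
= 206.72 kN

206.72 kN


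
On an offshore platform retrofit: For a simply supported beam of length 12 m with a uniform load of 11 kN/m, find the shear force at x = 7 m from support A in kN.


R_A = w * L / 2 = 11 * 12 / 2 = 66.0 kN
V(x) = R_A - w * x = 66.0 - 11 * 7
= -11.0 kN

-11.0 kN


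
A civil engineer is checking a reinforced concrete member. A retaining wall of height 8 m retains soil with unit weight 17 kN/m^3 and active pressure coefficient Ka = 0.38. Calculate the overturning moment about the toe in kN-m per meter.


Pa = 0.5 * Ka * gamma * H^2
= 0.5 * 0.38 * 17 * 8^2
= 206.72 kN/m
Arm = H / 3 = 8 / 3 = 2.6667 m
Mo = Pa * arm = Pa * H / 3 = 206.72 * 8 / 3 = 551.2533 kN-m/m

551.2533 kN-m/m


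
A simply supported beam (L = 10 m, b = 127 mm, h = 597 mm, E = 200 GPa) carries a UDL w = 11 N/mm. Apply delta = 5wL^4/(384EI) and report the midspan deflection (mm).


I = 127 * 597^3 / 12 = 2251881164.25 mm^4
L = 10000.0 mm, w = 11 N/mm, E = 200000.0 MPa
delta = 5 * w * L^4 / (384 * E * I)
= 5 * 11 * 10000.0^4 / (384 * 200000.0 * 2251881164.25)
= 3.1802 mm

3.1802 mm


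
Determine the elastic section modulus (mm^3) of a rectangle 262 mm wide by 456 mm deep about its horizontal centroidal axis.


S = b * h^2 / 6
= 262 * 456^2 / 6
= 262 * 207936 / 6
= 9079872.0 mm^3

9079872.0 mm^3


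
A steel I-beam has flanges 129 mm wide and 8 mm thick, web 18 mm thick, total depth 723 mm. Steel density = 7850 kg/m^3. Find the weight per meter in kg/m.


A_flanges = 2 * 129 * 8 = 2064 mm^2
A_web = (723 - 2 * 8) * 18 = 12726 mm^2
A_total = 2064 + 12726 = 14790 mm^2 = 0.014790 m^2
Weight = rho * A = 7850 * 0.014790 = 116.1015 kg/m

116.1015 kg/m


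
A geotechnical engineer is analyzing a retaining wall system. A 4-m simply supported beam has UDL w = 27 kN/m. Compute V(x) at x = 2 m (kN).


R_A = w * L / 2 = 27 * 4 / 2 = 54.0 kN
V(x) = R_A - w * x = 54.0 - 27 * 2
= 0.0 kN

0.0 kN


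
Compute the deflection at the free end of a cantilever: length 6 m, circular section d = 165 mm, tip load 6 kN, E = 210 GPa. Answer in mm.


I = pi * d^4 / 64 = pi * 165^4 / 64 = 36383600.6 mm^4
L = 6000.0 mm, P = 6000.0 N, E = 210000.0 MPa
delta = P * L^3 / (3 * E * I)
= 6000.0 * 6000.0^3 / (3 * 210000.0 * 36383600.6)
= 56.5404 mm

56.5404 mm


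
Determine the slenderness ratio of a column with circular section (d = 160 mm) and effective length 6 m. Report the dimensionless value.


Radius of gyration r = d / 4 = 160 / 4 = 40.0 mm
L_eff = 6000.0 mm
Slenderness ratio = L / r = 6000.0 / 40.0 = 150.0 (dimensionless)

150.0 (dimensionless)


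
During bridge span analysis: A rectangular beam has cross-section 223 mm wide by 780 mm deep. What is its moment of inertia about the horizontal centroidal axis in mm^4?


I = b * h^3 / 12
= 223 * 780^3 / 12
= 223 * 474552000 / 12
= 8818758000.0 mm^4

8818758000.0 mm^4


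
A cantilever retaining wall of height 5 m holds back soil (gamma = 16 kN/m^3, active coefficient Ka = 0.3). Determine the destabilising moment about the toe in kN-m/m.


Pa = 0.5 * Ka * gamma * H^2
= 0.5 * 0.3 * 16 * 5^2
= 60.0 kN/m
Arm = H / 3 = 5 / 3 = 1.6667 m
Mo = Pa * arm = Pa * H / 3 = 60.0 * 5 / 3 = 100.0 kN-m/m

100.0 kN-m/m


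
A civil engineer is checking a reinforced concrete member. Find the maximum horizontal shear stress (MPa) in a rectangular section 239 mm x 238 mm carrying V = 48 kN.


A = b * h = 239 * 238 = 56882 mm^2
V = 48 kN = 48000.0 N
tau_max = 1.5 * V / A = 1.5 * 48000.0 / 56882
= 1.2658 MPa

1.2658 MPa


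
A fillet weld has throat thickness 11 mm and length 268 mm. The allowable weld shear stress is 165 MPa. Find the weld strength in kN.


Strength = throat * length * allowable stress
= 11 * 268 * 165 N
= 486420 N
= 486.42 kN

486.42 kN


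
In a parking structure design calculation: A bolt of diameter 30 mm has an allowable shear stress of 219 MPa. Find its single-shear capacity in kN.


A = pi * d^2 / 4 = pi * 30^2 / 4 = 706.8583 mm^2
V = f_v * A / 1000 = 219 * 706.8583 / 1000
= 154.802 kN

154.802 kN


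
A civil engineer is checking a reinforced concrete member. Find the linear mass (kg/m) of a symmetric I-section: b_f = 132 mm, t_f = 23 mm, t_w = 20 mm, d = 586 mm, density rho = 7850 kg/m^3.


A_flanges = 2 * 132 * 23 = 6072 mm^2
A_web = (586 - 2 * 23) * 20 = 10800 mm^2
A_total = 6072 + 10800 = 16872 mm^2 = 0.016872 m^2
Weight = rho * A = 7850 * 0.016872 = 132.4452 kg/m

132.4452 kg/m


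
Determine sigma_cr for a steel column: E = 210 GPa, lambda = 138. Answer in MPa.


sigma_cr = pi^2 * E / lambda^2
= 9.8696 * 210000.0 / 138^2
= 9.8696 * 210000.0 / 19044
= 108.8331 MPa

108.8331 MPa


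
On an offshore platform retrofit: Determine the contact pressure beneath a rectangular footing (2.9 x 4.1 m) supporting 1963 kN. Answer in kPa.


A = 2.9 * 4.1 = 11.89 m^2
q = P / A = 1963 / 11.89
= 165.0967 kPa

165.0967 kPa


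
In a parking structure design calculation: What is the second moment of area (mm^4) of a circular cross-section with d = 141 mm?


r = d / 2 = 141 / 2 = 70.5 mm
I = pi * r^4 / 4 = pi * 70.5^4 / 4
= 19401993.26 mm^4

19401993.26 mm^4


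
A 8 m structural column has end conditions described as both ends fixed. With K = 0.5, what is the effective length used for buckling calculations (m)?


L_eff = K * L
= 0.5 * 8
= 4.0 m

4.0 m


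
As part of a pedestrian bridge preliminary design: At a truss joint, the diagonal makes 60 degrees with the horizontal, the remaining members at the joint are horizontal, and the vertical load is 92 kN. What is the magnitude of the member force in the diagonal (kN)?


At the joint, only the diagonal has a vertical component, so vertical equilibrium gives:
F * sin(60) = 92
F = 92 / sin(60)
= 92 / 0.866025
= 106.23 kN

106.23 kN


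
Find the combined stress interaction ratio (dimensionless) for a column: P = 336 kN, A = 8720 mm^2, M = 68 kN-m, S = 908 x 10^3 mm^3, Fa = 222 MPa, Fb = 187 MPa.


f_a = P / A = 336000.0 / 8720 = 38.5321 MPa
f_b = M / S = 68000000.0 / 908000.0 = 74.8899 MPa
Ratio = f_a / Fa + f_b / Fb
= 38.5321 / 222 + 74.8899 / 187
= 0.574 (dimensionless)

0.574 (dimensionless)


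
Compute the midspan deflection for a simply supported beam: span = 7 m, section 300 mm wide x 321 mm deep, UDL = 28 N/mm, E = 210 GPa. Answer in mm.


I = 300 * 321^3 / 12 = 826904025.0 mm^4
L = 7000.0 mm, w = 28 N/mm, E = 210000.0 MPa
delta = 5 * w * L^4 / (384 * E * I)
= 5 * 28 * 7000.0^4 / (384 * 210000.0 * 826904025.0)
= 5.041 mm

5.041 mm


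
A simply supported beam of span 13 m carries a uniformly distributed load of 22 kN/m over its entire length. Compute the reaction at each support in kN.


Total load = w * L = 22 * 13 = 286 kN
By symmetry, each reaction R = total / 2 = 286 / 2 = 143.0 kN

143.0 kN


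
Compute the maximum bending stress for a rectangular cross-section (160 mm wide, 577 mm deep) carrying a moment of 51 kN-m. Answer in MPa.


I = b * h^3 / 12 = 160 * 577^3 / 12 = 2561333773.33 mm^4
y = h / 2 = 577 / 2 = 288.5 mm
M = 51 kN-m = 51000000.0 N-mm
sigma = M * y / I = 51000000.0 * 288.5 / 2561333773.33
= 5.74 MPa

5.74 MPa


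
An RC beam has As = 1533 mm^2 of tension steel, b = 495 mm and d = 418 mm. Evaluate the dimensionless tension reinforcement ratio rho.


rho = As / (b * d)
= 1533 / (495 * 418)
= 1533 / 206910
= 0.007409 (dimensionless)

0.007409 (dimensionless)


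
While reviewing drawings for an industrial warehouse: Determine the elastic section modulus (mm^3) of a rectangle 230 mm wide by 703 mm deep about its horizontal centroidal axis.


S = b * h^2 / 6
= 230 * 703^2 / 6
= 230 * 494209 / 6
= 18944678.33 mm^3

18944678.33 mm^3


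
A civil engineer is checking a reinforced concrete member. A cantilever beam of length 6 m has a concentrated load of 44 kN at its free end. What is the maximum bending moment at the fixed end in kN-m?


For a cantilever with a point load at the free end:
M_max = P * L = 44 * 6 = 264 kN-m

264 kN-m


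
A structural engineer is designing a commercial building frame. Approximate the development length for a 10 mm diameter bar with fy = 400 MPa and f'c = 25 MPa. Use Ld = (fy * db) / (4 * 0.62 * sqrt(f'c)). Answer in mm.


Ld = (fy * db) / (4 * 0.62 * sqrt(f'c))
= (400 * 10) / (4 * 0.62 * sqrt(25))
= 4000 / 12.4
= 322.58 mm

322.58 mm


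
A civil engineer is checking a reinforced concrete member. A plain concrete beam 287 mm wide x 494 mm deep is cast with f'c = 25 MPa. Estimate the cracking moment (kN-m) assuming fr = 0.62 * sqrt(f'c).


fr = 0.62 * sqrt(25) = 0.62 * 5.0 = 3.1 MPa
I = 287 * 494^3 / 12 = 2883244667.33 mm^4
y_t = 247.0 mm
M_cr = fr * I / y_t = 3.1 * 2883244667.33 / 247.0 N-mm
= 36.1865 kN-m

36.1865 kN-m


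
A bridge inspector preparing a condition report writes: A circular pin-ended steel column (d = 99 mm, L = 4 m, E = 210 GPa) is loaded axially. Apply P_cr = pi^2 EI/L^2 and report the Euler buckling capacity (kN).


I = pi * d^4 / 64 = 4715314.64 mm^4
L = 4000.0 mm
P_cr = pi^2 * E * I / L^2
= 9.8696 * 210000.0 * 4715314.64 / 4000.0^2
= 610815.06 N = 610.8151 kN

610.8151 kN


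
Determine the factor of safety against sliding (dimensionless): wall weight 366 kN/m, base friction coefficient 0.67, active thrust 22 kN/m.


Resisting force = mu * W = 0.67 * 366 = 245.22 kN/m
FOS = Resisting / Driving = 245.22 / 22
= 11.1464 (dimensionless)

11.1464 (dimensionless)


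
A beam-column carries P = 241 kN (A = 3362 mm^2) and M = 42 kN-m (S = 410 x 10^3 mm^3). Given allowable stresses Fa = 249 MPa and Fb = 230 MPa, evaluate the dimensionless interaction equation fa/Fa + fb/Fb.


f_a = P / A = 241000.0 / 3362 = 71.6835 MPa
f_b = M / S = 42000000.0 / 410000.0 = 102.439 MPa
Ratio = f_a / Fa + f_b / Fb
= 71.6835 / 249 + 102.439 / 230
= 0.7333 (dimensionless)

0.7333 (dimensionless)


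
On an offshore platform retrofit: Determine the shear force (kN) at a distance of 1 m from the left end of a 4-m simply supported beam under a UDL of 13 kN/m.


R_A = w * L / 2 = 13 * 4 / 2 = 26.0 kN
V(x) = R_A - w * x = 26.0 - 13 * 1
= 13.0 kN

13.0 kN


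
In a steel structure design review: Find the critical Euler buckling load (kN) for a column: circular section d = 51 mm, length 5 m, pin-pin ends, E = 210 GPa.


I = pi * d^4 / 64 = 332086.03 mm^4
L = 5000.0 mm
P_cr = pi^2 * E * I / L^2
= 9.8696 * 210000.0 * 332086.03 / 5000.0^2
= 27531.48 N = 27.5315 kN

27.5315 kN


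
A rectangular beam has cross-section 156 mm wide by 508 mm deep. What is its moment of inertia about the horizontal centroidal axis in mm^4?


I = b * h^3 / 12
= 156 * 508^3 / 12
= 156 * 131096512 / 12
= 1704254656.0 mm^4

1704254656.0 mm^4


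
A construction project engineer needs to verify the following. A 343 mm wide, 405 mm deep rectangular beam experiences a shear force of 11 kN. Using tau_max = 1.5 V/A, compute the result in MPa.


A = b * h = 343 * 405 = 138915 mm^2
V = 11 kN = 11000.0 N
tau_max = 1.5 * V / A = 1.5 * 11000.0 / 138915
= 0.1188 MPa

0.1188 MPa


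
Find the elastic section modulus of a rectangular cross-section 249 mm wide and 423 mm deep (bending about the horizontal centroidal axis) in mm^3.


S = b * h^2 / 6
= 249 * 423^2 / 6
= 249 * 178929 / 6
= 7425553.5 mm^3

7425553.5 mm^3


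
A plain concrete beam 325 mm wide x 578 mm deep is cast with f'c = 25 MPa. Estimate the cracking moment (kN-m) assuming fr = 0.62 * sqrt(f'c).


fr = 0.62 * sqrt(25) = 0.62 * 5.0 = 3.1 MPa
I = 325 * 578^3 / 12 = 5229806616.67 mm^4
y_t = 289.0 mm
M_cr = fr * I / y_t = 3.1 * 5229806616.67 / 289.0 N-mm
= 56.0983 kN-m

56.0983 kN-m


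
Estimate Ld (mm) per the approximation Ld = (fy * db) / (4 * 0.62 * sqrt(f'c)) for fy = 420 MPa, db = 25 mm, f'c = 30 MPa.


Ld = (fy * db) / (4 * 0.62 * sqrt(f'c))
= (420 * 25) / (4 * 0.62 * sqrt(30))
= 10500 / 13.5835
= 773.0 mm

773.0 mm


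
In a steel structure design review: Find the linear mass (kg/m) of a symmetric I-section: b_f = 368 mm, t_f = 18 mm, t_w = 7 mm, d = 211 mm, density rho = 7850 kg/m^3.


A_flanges = 2 * 368 * 18 = 13248 mm^2
A_web = (211 - 2 * 18) * 7 = 1225 mm^2
A_total = 13248 + 1225 = 14473 mm^2 = 0.014473 m^2
Weight = rho * A = 7850 * 0.014473 = 113.6131 kg/m

113.6131 kg/m


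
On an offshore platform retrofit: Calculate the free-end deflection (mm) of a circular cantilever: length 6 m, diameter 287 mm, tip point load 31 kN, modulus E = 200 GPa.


I = pi * d^4 / 64 = pi * 287^4 / 64 = 333040834.16 mm^4
L = 6000.0 mm, P = 31000.0 N, E = 200000.0 MPa
delta = P * L^3 / (3 * E * I)
= 31000.0 * 6000.0^3 / (3 * 200000.0 * 333040834.16)
= 33.5094 mm

33.5094 mm


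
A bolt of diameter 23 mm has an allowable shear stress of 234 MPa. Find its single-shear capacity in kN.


A = pi * d^2 / 4 = pi * 23^2 / 4 = 415.4756 mm^2
V = f_v * A / 1000 = 234 * 415.4756 / 1000
= 97.2213 kN

97.2213 kN


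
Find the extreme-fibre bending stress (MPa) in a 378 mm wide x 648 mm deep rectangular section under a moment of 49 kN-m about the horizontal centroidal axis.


I = b * h^3 / 12 = 378 * 648^3 / 12 = 8571080448.0 mm^4
y = h / 2 = 648 / 2 = 324.0 mm
M = 49 kN-m = 49000000.0 N-mm
sigma = M * y / I = 49000000.0 * 324.0 / 8571080448.0
= 1.85 MPa

1.85 MPa


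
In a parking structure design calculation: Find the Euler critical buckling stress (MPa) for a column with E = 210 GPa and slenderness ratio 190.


sigma_cr = pi^2 * E / lambda^2
= 9.8696 * 210000.0 / 190^2
= 9.8696 * 210000.0 / 36100
= 57.4132 MPa

57.4132 MPa


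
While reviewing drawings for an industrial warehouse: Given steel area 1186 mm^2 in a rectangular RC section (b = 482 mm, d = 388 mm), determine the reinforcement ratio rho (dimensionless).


rho = As / (b * d)
= 1186 / (482 * 388)
= 1186 / 187016
= 0.006342 (dimensionless)

0.006342 (dimensionless)


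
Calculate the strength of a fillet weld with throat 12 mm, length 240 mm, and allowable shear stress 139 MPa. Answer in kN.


Strength = throat * length * allowable stress
= 12 * 240 * 139 N
= 400320 N
= 400.32 kN

400.32 kN


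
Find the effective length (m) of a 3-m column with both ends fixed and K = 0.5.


L_eff = K * L
= 0.5 * 3
= 1.5 m

1.5 m


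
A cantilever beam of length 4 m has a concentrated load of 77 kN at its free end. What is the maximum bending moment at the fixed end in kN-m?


For a cantilever with a point load at the free end:
M_max = P * L = 77 * 4 = 308 kN-m

308 kN-m


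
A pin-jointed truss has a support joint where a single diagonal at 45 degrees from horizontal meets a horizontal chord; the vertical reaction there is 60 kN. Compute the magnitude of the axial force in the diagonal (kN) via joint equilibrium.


At the joint, only the diagonal has a vertical component, so vertical equilibrium gives:
F * sin(45) = 60
F = 60 / sin(45)
= 60 / 0.707107
= 84.85 kN

84.85 kN


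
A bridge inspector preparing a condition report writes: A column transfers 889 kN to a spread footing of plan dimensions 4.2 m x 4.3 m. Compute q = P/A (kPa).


A = 4.2 * 4.3 = 18.06 m^2
q = P / A = 889 / 18.06
= 49.2248 kPa

49.2248 kPa


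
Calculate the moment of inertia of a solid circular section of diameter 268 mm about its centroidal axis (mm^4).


r = d / 2 = 268 / 2 = 134.0 mm
I = pi * r^4 / 4 = pi * 134.0^4 / 4
= 253226454.78 mm^4

253226454.78 mm^4


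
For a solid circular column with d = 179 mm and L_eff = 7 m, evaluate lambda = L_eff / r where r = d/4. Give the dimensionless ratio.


Radius of gyration r = d / 4 = 179 / 4 = 44.75 mm
L_eff = 7000.0 mm
Slenderness ratio = L / r = 7000.0 / 44.75 = 156.42 (dimensionless)

156.42 (dimensionless)


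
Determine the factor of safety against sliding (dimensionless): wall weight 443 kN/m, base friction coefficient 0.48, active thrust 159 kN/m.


Resisting force = mu * W = 0.48 * 443 = 212.64 kN/m
FOS = Resisting / Driving = 212.64 / 159
= 1.3374 (dimensionless)

1.3374 (dimensionless)


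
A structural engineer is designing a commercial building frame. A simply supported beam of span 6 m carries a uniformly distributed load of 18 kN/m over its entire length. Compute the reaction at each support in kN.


Total load = w * L = 18 * 6 = 108 kN
By symmetry, each reaction R = total / 2 = 108 / 2 = 54.0 kN

54.0 kN


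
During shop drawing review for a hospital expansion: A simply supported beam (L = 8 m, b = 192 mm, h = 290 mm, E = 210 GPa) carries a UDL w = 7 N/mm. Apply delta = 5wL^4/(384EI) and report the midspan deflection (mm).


I = 192 * 290^3 / 12 = 390224000.0 mm^4
L = 8000.0 mm, w = 7 N/mm, E = 210000.0 MPa
delta = 5 * w * L^4 / (384 * E * I)
= 5 * 7 * 8000.0^4 / (384 * 210000.0 * 390224000.0)
= 4.5558 mm

4.5558 mm


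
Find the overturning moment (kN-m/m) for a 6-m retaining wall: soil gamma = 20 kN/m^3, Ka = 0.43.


Pa = 0.5 * Ka * gamma * H^2
= 0.5 * 0.43 * 20 * 6^2
= 154.8 kN/m
Arm = H / 3 = 6 / 3 = 2.0 m
Mo = Pa * arm = Pa * H / 3 = 154.8 * 6 / 3 = 309.6 kN-m/m

309.6 kN-m/m


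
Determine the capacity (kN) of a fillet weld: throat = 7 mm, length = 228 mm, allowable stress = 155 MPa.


Strength = throat * length * allowable stress
= 7 * 228 * 155 N
= 247380 N
= 247.38 kN

247.38 kN


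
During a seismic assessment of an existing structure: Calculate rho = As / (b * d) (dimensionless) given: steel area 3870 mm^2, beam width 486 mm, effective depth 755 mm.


rho = As / (b * d)
= 3870 / (486 * 755)
= 3870 / 366930
= 0.010547 (dimensionless)

0.010547 (dimensionless)


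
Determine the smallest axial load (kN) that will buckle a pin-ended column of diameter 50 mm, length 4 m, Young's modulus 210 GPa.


I = pi * d^4 / 64 = 306796.16 mm^4
L = 4000.0 mm
P_cr = pi^2 * E * I / L^2
= 9.8696 * 210000.0 * 306796.16 / 4000.0^2
= 39741.93 N = 39.7419 kN

39.7419 kN


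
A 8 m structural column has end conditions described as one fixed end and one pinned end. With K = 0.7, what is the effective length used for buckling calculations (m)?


L_eff = K * L
= 0.7 * 8
= 5.6 m

5.6 m


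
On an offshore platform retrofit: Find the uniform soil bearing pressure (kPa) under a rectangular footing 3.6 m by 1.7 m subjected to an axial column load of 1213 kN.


A = 3.6 * 1.7 = 6.12 m^2
q = P / A = 1213 / 6.12
= 198.2026 kPa

198.2026 kPa


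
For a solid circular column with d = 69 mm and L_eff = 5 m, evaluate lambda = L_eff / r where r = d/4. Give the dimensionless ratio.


Radius of gyration r = d / 4 = 69 / 4 = 17.25 mm
L_eff = 5000.0 mm
Slenderness ratio = L / r = 5000.0 / 17.25 = 289.86 (dimensionless)

289.86 (dimensionless)


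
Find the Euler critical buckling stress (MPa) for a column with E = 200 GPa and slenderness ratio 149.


sigma_cr = pi^2 * E / lambda^2
= 9.8696 * 200000.0 / 149^2
= 9.8696 * 200000.0 / 22201
= 88.9113 MPa

88.9113 MPa


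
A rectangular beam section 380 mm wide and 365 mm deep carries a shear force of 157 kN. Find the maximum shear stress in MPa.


A = b * h = 380 * 365 = 138700 mm^2
V = 157 kN = 157000.0 N
tau_max = 1.5 * V / A = 1.5 * 157000.0 / 138700
= 1.6979 MPa

1.6979 MPa


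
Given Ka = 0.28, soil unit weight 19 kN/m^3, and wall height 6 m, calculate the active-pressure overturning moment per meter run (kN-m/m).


Pa = 0.5 * Ka * gamma * H^2
= 0.5 * 0.28 * 19 * 6^2
= 95.76 kN/m
Arm = H / 3 = 6 / 3 = 2.0 m
Mo = Pa * arm = Pa * H / 3 = 95.76 * 6 / 3 = 191.52 kN-m/m

191.52 kN-m/m


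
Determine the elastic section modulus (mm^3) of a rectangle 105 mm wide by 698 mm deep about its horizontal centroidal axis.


S = b * h^2 / 6
= 105 * 698^2 / 6
= 105 * 487204 / 6
= 8526070.0 mm^3

8526070.0 mm^3


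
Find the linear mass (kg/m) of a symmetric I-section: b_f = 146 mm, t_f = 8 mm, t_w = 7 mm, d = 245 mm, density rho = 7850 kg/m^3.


A_flanges = 2 * 146 * 8 = 2336 mm^2
A_web = (245 - 2 * 8) * 7 = 1603 mm^2
A_total = 2336 + 1603 = 3939 mm^2 = 0.003939 m^2
Weight = rho * A = 7850 * 0.003939 = 30.9212 kg/m

30.9212 kg/m


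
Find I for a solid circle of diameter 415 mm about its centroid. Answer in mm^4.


r = d / 2 = 415 / 2 = 207.5 mm
I = pi * r^4 / 4 = pi * 207.5^4 / 4
= 1456003052.79 mm^4

1456003052.79 mm^4


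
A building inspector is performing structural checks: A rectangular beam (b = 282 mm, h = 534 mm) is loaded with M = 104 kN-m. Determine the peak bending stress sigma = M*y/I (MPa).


I = b * h^3 / 12 = 282 * 534^3 / 12 = 3578422644.0 mm^4
y = h / 2 = 534 / 2 = 267.0 mm
M = 104 kN-m = 104000000.0 N-mm
sigma = M * y / I = 104000000.0 * 267.0 / 3578422644.0
= 7.76 MPa

7.76 MPa


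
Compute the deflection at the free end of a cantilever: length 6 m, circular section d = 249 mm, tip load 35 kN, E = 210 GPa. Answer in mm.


I = pi * d^4 / 64 = pi * 249^4 / 64 = 188697995.64 mm^4
L = 6000.0 mm, P = 35000.0 N, E = 210000.0 MPa
delta = P * L^3 / (3 * E * I)
= 35000.0 * 6000.0^3 / (3 * 210000.0 * 188697995.64)
= 63.5937 mm

63.5937 mm


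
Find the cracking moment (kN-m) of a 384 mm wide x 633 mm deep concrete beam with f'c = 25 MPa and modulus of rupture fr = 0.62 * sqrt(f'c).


fr = 0.62 * sqrt(25) = 0.62 * 5.0 = 3.1 MPa
I = 384 * 633^3 / 12 = 8116356384.0 mm^4
y_t = 316.5 mm
M_cr = fr * I / y_t = 3.1 * 8116356384.0 / 316.5 N-mm
= 79.4967 kN-m

79.4967 kN-m


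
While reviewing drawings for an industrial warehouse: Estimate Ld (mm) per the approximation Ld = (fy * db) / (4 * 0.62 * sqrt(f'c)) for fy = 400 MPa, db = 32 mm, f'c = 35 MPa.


Ld = (fy * db) / (4 * 0.62 * sqrt(f'c))
= (400 * 32) / (4 * 0.62 * sqrt(35))
= 12800 / 14.6719
= 872.42 mm

872.42 mm


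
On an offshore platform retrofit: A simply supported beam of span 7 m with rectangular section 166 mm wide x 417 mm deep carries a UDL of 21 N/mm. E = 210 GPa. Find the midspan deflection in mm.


I = 166 * 417^3 / 12 = 1003078696.5 mm^4
L = 7000.0 mm, w = 21 N/mm, E = 210000.0 MPa
delta = 5 * w * L^4 / (384 * E * I)
= 5 * 21 * 7000.0^4 / (384 * 210000.0 * 1003078696.5)
= 3.1167 mm

3.1167 mm


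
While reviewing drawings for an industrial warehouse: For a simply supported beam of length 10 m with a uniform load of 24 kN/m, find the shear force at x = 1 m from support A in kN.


R_A = w * L / 2 = 24 * 10 / 2 = 120.0 kN
V(x) = R_A - w * x = 120.0 - 24 * 1
= 96.0 kN

96.0 kN


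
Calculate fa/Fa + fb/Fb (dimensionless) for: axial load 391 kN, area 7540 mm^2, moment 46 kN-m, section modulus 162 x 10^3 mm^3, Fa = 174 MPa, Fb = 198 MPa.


f_a = P / A = 391000.0 / 7540 = 51.8568 MPa
f_b = M / S = 46000000.0 / 162000.0 = 283.9506 MPa
Ratio = f_a / Fa + f_b / Fb
= 51.8568 / 174 + 283.9506 / 198
= 1.7321 (dimensionless)

1.7321 (dimensionless)


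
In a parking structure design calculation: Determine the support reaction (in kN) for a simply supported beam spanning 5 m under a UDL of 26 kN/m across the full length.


Total load = w * L = 26 * 5 = 130 kN
By symmetry, each reaction R = total / 2 = 130 / 2 = 65.0 kN

65.0 kN


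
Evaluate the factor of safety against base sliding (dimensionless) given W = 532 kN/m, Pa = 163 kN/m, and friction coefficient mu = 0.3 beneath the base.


Resisting force = mu * W = 0.3 * 532 = 159.6 kN/m
FOS = Resisting / Driving = 159.6 / 163
= 0.9791 (dimensionless)

0.9791 (dimensionless)


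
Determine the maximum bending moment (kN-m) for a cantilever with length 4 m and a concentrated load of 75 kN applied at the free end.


For a cantilever with a point load at the free end:
M_max = P * L = 75 * 4 = 300 kN-m

300 kN-m


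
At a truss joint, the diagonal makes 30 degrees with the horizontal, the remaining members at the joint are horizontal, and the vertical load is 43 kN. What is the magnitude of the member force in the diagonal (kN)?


At the joint, only the diagonal has a vertical component, so vertical equilibrium gives:
F * sin(30) = 43
F = 43 / sin(30)
= 43 / 0.5
= 86.0 kN

86.0 kN


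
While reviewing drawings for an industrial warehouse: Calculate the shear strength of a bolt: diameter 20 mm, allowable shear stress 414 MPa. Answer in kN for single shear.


A = pi * d^2 / 4 = pi * 20^2 / 4 = 314.1593 mm^2
V = f_v * A / 1000 = 414 * 314.1593 / 1000
= 130.0619 kN

130.0619 kN


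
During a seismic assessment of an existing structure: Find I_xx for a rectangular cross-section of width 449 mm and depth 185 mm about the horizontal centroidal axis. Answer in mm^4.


I = b * h^3 / 12
= 449 * 185^3 / 12
= 449 * 6331625 / 12
= 236908302.08 mm^4

236908302.08 mm^4


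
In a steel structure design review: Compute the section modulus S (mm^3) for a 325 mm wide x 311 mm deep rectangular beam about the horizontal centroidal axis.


S = b * h^2 / 6
= 325 * 311^2 / 6
= 325 * 96721 / 6
= 5239054.17 mm^3

5239054.17 mm^3


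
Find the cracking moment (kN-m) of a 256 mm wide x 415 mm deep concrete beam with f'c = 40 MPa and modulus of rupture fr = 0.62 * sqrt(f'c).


fr = 0.62 * sqrt(40) = 0.62 * 6.3246 = 3.9212 MPa
I = 256 * 415^3 / 12 = 1524765333.33 mm^4
y_t = 207.5 mm
M_cr = fr * I / y_t = 3.9212 * 1524765333.33 / 207.5 N-mm
= 28.8142 kN-m

28.8142 kN-m


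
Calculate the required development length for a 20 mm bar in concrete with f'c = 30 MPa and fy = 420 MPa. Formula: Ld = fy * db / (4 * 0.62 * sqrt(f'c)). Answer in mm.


Ld = (fy * db) / (4 * 0.62 * sqrt(f'c))
= (420 * 20) / (4 * 0.62 * sqrt(30))
= 8400 / 13.5835
= 618.4 mm

618.4 mm


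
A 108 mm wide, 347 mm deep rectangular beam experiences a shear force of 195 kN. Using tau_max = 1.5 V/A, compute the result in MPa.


A = b * h = 108 * 347 = 37476 mm^2
V = 195 kN = 195000.0 N
tau_max = 1.5 * V / A = 1.5 * 195000.0 / 37476
= 7.805 MPa

7.805 MPa


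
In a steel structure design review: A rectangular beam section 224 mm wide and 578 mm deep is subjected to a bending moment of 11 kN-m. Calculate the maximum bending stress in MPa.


I = b * h^3 / 12 = 224 * 578^3 / 12 = 3604543637.33 mm^4
y = h / 2 = 578 / 2 = 289.0 mm
M = 11 kN-m = 11000000.0 N-mm
sigma = M * y / I = 11000000.0 * 289.0 / 3604543637.33
= 0.88 MPa

0.88 MPa


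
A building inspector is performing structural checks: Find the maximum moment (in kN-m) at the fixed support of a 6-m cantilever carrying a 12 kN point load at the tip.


For a cantilever with a point load at the free end:
M_max = P * L = 12 * 6 = 72 kN-m

72 kN-m
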